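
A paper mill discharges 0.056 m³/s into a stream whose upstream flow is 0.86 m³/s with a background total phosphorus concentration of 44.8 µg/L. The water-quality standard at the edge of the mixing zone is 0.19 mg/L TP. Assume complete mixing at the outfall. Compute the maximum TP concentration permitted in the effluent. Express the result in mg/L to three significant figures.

44.8 µg/L = 0.0448 mg/L.
Mass balance: 0.19·0.916 = 0.056·Cₑ + 0.86·0.0448.
Cₑ = (0.174 − 0.03853) / 0.056 = 2.42 mg/L.

2.42 mg/L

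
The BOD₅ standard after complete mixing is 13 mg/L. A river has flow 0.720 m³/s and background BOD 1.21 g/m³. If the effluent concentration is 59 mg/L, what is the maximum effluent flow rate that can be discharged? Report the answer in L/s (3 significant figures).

Mass balance at complete mixing: C_std·(Q_w + Q_r) = Q_w·C_e + Q_r·C_b.
Rearranging, Q_w = Q_r·(C_std − C_b)/(C_e − C_std) = 0.720·(13 − 1.21) / (59 − 13) = 0.1845 m³/s.
= 184.5 L/s.

185 L/s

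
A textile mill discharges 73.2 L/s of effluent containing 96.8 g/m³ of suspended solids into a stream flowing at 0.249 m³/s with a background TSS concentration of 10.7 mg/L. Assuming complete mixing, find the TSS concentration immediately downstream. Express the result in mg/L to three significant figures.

30.3 mg/L

73.2 L/s = 0.0732 m³/s.
Conservation of mass across the mixing zone: C = (0.0732·96.8 + 0.249·10.7) / (0.0732 + 0.249) = 9.75/0.3222 = 30.26 mg/L.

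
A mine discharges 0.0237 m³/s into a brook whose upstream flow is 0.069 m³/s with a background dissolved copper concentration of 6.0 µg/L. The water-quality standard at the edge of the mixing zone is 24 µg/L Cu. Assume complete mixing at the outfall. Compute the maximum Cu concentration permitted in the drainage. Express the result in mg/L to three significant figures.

0.0764 mg/L

6.0 µg/L = 0.006 mg/L.
24 µg/L = 0.024 mg/L.
Mass balance: 0.024·0.0927 = 0.0237·Cₑ + 0.069·0.006.
Cₑ = (0.002225 − 0.000414) / 0.0237 = 0.07641 mg/L.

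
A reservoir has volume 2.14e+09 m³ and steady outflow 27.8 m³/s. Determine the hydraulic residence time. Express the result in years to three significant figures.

2.44 yr

Q = 27.8 m³/s × 3.156e+07 s/yr = 8.773e+08 m³/yr.
Hydraulic residence time τ = V/Q = 2.14e+09/8.773e+08 = 2.439 yr.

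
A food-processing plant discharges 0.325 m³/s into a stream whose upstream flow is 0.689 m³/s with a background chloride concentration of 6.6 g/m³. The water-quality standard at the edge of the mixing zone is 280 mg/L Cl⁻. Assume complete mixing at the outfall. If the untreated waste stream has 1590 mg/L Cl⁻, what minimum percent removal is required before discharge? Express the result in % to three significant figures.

45.9 %

Mass balance: 280·1.014 = 0.325·Cₑ + 0.689·6.6.
Cₑ = (283.9 − 4.547) / 0.325 = 859.6 mg/L.
Required removal = 1 − 859.6/1590 = 45.94 %.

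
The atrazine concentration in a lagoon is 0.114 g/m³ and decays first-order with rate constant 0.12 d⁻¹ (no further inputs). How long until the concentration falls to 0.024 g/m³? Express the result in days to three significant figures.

13.0 d

t = ln(C₀/C)/k = ln(0.114/0.024)/0.12 = 1.558/0.12 = 12.98 d.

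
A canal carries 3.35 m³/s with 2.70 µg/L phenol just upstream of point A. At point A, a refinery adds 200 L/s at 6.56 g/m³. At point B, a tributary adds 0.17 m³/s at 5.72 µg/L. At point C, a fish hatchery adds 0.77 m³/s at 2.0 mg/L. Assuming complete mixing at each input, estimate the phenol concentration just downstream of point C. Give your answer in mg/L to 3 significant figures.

2.70 µg/L = 0.0027 mg/L.
200 L/s = 0.2 m³/s.
After input A: C = (3.35·0.0027 + 0.2·6.56) / 3.55 = 0.3721 mg/L.
5.72 µg/L = 0.00572 mg/L.
After input B: C = (3.55·0.3721 + 0.17·0.00572) / 3.72 = 0.3554 mg/L.
After input C: C = (3.72·0.3554 + 0.77·2) / 4.49 = 0.6374 mg/L.

0.637 mg/L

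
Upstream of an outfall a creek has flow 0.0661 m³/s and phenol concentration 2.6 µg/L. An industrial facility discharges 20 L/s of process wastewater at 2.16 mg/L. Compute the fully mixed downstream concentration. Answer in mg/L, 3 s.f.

0.504 mg/L

20 L/s = 0.02 m³/s.
2.6 µg/L = 0.0026 mg/L.
Flow-weighted mixing gives C = (0.02·2.16 + 0.0661·0.0026) / (0.02 + 0.0661) = 0.04337/0.0861 = 0.5037 mg/L.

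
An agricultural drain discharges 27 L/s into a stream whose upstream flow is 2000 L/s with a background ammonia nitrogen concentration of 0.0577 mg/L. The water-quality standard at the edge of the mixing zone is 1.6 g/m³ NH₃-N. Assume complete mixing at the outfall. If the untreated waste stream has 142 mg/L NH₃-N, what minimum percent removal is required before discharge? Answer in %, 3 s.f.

27 L/s = 0.027 m³/s.
2000 L/s = 2 m³/s.
Mass balance: 1.6·2.027 = 0.027·Cₑ + 2·0.0577.
Cₑ = (3.243 − 0.1154) / 0.027 = 115.8 mg/L.
Required removal = 1 − 115.8/142 = 18.42 %.

18.4 %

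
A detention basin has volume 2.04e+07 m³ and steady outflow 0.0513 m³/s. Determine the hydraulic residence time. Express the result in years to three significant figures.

Q = 0.0513 m³/s × 3.156e+07 s/yr = 1.619e+06 m³/yr.
Hydraulic residence time τ = V/Q = 2.04e+07/1.619e+06 = 12.6 yr.

12.6 yr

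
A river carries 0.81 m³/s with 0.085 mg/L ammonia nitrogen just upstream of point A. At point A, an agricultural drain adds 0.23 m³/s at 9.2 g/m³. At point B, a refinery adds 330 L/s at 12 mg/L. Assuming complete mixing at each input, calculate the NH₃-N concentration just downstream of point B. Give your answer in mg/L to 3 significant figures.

After input A: C = (0.81·0.085 + 0.23·9.2) / 1.04 = 2.101 mg/L.
330 L/s = 0.33 m³/s.
After input B: C = (1.04·2.101 + 0.33·12) / 1.37 = 4.485 mg/L.

4.49 mg/L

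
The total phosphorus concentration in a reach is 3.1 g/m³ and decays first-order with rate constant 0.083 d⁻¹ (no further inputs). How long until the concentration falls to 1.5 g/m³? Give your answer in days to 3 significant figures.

8.75 d

t = ln(C₀/C)/k = ln(3.1/1.5)/0.083 = 0.7259/0.083 = 8.746 d.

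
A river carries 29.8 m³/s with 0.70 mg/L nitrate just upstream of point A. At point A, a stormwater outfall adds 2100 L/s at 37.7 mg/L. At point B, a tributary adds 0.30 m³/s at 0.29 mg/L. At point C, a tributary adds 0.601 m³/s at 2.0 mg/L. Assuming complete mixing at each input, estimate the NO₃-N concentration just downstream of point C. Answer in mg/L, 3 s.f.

3.09 mg/L

2100 L/s = 2.1 m³/s.
After input A: C = (29.8·0.7 + 2.1·37.7) / 31.9 = 3.136 mg/L.
After input B: C = (31.9·3.136 + 0.3·0.29) / 32.2 = 3.109 mg/L.
After input C: C = (32.2·3.109 + 0.601·2) / 32.8 = 3.089 mg/L.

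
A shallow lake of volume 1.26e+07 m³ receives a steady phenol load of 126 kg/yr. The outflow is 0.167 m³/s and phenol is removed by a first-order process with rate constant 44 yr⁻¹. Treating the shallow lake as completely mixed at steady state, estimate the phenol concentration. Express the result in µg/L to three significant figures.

0.225 µg/L

Outflow Q = 0.167 m³/s × 3.156e+07 s/yr = 5.27e+06 m³/yr.
Steady-state CSTR mass balance: W = Q·C + k·V·C, so C = W/(Q + kV).
Q + kV = 5.27e+06 + 44·1.26e+07 = 5.597e+08 m³/yr.
C = 126/5.597e+08 = 2.251e-07 kg/m³ = 0.0002251 mg/L = 0.2251 µg/L.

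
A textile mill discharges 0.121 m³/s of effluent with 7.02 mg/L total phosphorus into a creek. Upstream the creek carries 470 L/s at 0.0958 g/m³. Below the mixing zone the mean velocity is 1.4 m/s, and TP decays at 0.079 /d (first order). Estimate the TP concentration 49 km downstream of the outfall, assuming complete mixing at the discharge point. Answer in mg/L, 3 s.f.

470 L/s = 0.47 m³/s.
After complete mixing, C₀ = (0.121·7.02 + 0.47·0.0958) / 0.591 = 1.513 mg/L.
Travel time t = 4.9e+04 m / 1.4 m/s = 3.5e+04 s = 0.4051 d.
C = 1.513·exp(−0.079·0.4051) = 1.513·0.9685 = 1.466 mg/L.

1.47 mg/L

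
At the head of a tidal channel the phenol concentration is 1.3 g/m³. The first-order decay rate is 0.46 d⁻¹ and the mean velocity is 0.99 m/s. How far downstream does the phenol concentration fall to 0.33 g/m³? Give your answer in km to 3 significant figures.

255 km

From C = C₀·e^(−kt), t = ln(C₀/C)/k = ln(1.3/0.33)/0.46 = 1.371/0.46 = 2.98 d.
Distance = v·t = 0.99 m/s × 2.575e+05 s = 2.549e+05 m = 254.9 km.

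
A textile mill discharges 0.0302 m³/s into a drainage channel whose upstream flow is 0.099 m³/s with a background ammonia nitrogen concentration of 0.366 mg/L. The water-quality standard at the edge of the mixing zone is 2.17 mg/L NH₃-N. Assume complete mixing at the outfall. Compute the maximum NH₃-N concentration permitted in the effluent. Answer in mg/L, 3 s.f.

Mass balance: 2.17·0.1292 = 0.0302·Cₑ + 0.099·0.366.
Cₑ = (0.2804 − 0.03623) / 0.0302 = 8.084 mg/L.

8.08 mg/L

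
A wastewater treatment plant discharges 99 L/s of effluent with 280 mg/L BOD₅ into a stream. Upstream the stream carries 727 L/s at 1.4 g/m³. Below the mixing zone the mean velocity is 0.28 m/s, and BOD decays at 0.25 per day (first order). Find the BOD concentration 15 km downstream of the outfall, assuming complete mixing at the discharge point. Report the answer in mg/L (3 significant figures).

99 L/s = 0.099 m³/s.
727 L/s = 0.727 m³/s.
After complete mixing, C₀ = (0.099·280 + 0.727·1.4) / 0.826 = 34.79 mg/L.
Travel time t = 1.5e+04 m / 0.28 m/s = 5.357e+04 s = 0.62 d.
C = 34.79·exp(−0.25·0.62) = 34.79·0.8564 = 29.8 mg/L.

29.8 mg/L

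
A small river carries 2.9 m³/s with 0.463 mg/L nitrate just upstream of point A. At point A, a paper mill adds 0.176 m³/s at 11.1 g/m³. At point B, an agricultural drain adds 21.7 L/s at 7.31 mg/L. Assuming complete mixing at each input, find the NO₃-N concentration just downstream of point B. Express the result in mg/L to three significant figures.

After input A: C = (2.9·0.463 + 0.176·11.1) / 3.076 = 1.072 mg/L.
21.7 L/s = 0.0217 m³/s.
After input B: C = (3.076·1.072 + 0.0217·7.31) / 3.098 = 1.115 mg/L.

1.12 mg/L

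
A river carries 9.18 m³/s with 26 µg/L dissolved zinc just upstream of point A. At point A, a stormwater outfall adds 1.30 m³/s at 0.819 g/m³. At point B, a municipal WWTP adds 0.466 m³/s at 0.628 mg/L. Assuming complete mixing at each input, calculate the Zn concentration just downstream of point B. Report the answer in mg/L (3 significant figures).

26 µg/L = 0.026 mg/L.
After input A: C = (9.18·0.026 + 1.3·0.819) / 10.48 = 0.1244 mg/L.
After input B: C = (10.48·0.1244 + 0.466·0.628) / 10.95 = 0.1458 mg/L.

0.146 mg/L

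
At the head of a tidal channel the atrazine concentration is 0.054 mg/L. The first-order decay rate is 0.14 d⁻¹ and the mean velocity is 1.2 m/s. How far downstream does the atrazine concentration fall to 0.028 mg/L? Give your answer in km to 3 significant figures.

486 km

From C = C₀·e^(−kt), t = ln(C₀/C)/k = ln(0.054/0.028)/0.14 = 0.6568/0.14 = 4.691 d.
Distance = v·t = 1.2 m/s × 4.053e+05 s = 4.864e+05 m = 486.4 km.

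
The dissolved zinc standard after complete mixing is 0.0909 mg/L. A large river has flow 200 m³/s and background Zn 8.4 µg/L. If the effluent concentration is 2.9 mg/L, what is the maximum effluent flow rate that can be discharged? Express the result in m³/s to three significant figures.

8.4 µg/L = 0.0084 mg/L.
Mass balance at complete mixing: C_std·(Q_w + Q_r) = Q_w·C_e + Q_r·C_b.
Rearranging, Q_w = Q_r·(C_std − C_b)/(C_e − C_std) = 200·(0.0909 − 0.0084) / (2.9 − 0.0909) = 5.874 m³/s.

5.87 m³/s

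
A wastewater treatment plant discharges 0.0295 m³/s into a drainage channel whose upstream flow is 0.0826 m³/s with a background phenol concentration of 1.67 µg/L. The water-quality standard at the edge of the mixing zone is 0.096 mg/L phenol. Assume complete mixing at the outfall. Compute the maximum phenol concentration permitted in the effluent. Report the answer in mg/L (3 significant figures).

0.360 mg/L

1.67 µg/L = 0.00167 mg/L.
Mass balance: 0.096·0.1121 = 0.0295·Cₑ + 0.0826·0.00167.
Cₑ = (0.01076 − 0.0001379) / 0.0295 = 0.3601 mg/L.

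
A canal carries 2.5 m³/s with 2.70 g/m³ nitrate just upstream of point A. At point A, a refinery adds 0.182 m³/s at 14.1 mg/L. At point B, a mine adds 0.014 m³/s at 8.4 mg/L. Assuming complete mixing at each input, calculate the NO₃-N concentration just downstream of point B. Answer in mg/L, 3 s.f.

3.50 mg/L

After input A: C = (2.5·2.7 + 0.182·14.1) / 2.682 = 3.474 mg/L.
After input B: C = (2.682·3.474 + 0.014·8.4) / 2.696 = 3.499 mg/L.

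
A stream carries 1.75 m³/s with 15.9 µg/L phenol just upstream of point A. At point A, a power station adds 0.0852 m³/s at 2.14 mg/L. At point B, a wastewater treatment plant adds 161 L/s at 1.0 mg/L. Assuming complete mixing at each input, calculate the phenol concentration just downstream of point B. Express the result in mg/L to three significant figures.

15.9 µg/L = 0.0159 mg/L.
After input A: C = (1.75·0.0159 + 0.0852·2.14) / 1.835 = 0.1145 mg/L.
161 L/s = 0.161 m³/s.
After input B: C = (1.835·0.1145 + 0.161·1) / 1.996 = 0.1859 mg/L.

0.186 mg/L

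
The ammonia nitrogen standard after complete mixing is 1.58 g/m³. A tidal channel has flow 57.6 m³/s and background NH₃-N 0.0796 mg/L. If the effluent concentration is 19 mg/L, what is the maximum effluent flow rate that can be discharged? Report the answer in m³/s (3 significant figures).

4.96 m³/s

Mass balance at complete mixing: C_std·(Q_w + Q_r) = Q_w·C_e + Q_r·C_b.
Rearranging, Q_w = Q_r·(C_std − C_b)/(C_e − C_std) = 57.6·(1.58 − 0.0796) / (19 − 1.58) = 4.961 m³/s.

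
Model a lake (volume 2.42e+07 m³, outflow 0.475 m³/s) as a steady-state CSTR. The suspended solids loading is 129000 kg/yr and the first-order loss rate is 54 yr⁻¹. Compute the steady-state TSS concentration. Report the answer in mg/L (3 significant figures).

0.0976 mg/L

Outflow Q = 0.475 m³/s × 3.156e+07 s/yr = 1.499e+07 m³/yr.
Steady-state CSTR mass balance: W = Q·C + k·V·C, so C = W/(Q + kV).
Q + kV = 1.499e+07 + 54·2.42e+07 = 1.322e+09 m³/yr.
C = 129000/1.322e+09 = 9.759e-05 kg/m³ = 0.09759 mg/L.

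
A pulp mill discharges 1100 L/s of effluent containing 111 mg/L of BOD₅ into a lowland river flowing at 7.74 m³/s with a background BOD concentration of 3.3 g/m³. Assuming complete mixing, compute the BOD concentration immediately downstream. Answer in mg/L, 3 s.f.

1100 L/s = 1.1 m³/s.
Conservation of mass across the mixing zone: C = (1.1·111 + 7.74·3.3) / (1.1 + 7.74) = 147.6/8.84 = 16.7 mg/L.

16.7 mg/L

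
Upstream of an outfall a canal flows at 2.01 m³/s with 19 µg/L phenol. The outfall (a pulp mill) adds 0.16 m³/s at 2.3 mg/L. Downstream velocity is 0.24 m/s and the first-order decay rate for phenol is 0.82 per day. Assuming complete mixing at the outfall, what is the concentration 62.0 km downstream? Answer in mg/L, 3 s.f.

0.0161 mg/L

19 µg/L = 0.019 mg/L.
After complete mixing, C₀ = (0.16·2.3 + 2.01·0.019) / 2.17 = 0.1872 mg/L.
Travel time t = 6.2e+04 m / 0.24 m/s = 2.583e+05 s = 2.99 d.
C = 0.1872·exp(−0.82·2.99) = 0.1872·0.08614 = 0.01612 mg/L.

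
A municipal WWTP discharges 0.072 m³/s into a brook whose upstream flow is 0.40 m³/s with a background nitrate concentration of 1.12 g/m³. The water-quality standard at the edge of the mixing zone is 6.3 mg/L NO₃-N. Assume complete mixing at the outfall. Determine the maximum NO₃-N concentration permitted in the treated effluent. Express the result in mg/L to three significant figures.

35.1 mg/L

Mass balance: 6.3·0.472 = 0.072·Cₑ + 0.4·1.12.
Cₑ = (2.974 − 0.448) / 0.072 = 35.08 mg/L.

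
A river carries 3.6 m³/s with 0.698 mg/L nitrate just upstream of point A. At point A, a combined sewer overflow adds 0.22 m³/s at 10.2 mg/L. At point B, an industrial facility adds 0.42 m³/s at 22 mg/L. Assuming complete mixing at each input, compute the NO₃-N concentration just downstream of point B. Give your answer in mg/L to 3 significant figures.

After input A: C = (3.6·0.698 + 0.22·10.2) / 3.82 = 1.245 mg/L.
After input B: C = (3.82·1.245 + 0.42·22) / 4.24 = 3.301 mg/L.

3.30 mg/L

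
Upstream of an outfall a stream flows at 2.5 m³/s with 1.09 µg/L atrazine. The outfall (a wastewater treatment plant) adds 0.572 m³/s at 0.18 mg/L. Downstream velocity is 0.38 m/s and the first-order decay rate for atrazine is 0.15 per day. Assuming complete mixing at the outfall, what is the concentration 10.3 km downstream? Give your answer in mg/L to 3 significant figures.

1.09 µg/L = 0.00109 mg/L.
After complete mixing, C₀ = (0.572·0.18 + 2.5·0.00109) / 3.072 = 0.0344 mg/L.
Travel time t = 1.03e+04 m / 0.38 m/s = 2.711e+04 s = 0.3137 d.
C = 0.0344·exp(−0.15·0.3137) = 0.0344·0.954 = 0.03282 mg/L.

0.0328 mg/L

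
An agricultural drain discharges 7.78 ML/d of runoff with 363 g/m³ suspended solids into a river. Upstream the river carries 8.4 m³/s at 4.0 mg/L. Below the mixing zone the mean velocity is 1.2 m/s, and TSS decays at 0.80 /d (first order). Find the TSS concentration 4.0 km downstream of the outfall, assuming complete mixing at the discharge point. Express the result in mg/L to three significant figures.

7.57 mg/L

7.78 ML/d = 0.09005 m³/s.
After complete mixing, C₀ = (0.09005·363 + 8.4·4) / 8.49 = 7.808 mg/L.
Travel time t = 4000 m / 1.2 m/s = 3333 s = 0.03858 d.
C = 7.808·exp(−0.80·0.03858) = 7.808·0.9696 = 7.57 mg/L.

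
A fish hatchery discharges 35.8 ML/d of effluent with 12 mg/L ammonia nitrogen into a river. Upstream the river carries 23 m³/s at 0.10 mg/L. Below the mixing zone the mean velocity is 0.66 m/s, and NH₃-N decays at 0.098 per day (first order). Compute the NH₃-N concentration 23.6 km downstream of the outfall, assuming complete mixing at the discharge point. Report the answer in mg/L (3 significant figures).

0.298 mg/L

35.8 ML/d = 0.4144 m³/s.
After complete mixing, C₀ = (0.4144·12 + 23·0.1) / 23.41 = 0.3106 mg/L.
Travel time t = 2.36e+04 m / 0.66 m/s = 3.576e+04 s = 0.4139 d.
C = 0.3106·exp(−0.098·0.4139) = 0.3106·0.9603 = 0.2982 mg/L.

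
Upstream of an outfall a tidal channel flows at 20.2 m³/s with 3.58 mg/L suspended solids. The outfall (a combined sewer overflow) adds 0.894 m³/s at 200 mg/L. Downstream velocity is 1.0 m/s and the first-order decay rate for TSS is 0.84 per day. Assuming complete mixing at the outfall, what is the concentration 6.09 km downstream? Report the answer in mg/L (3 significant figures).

After complete mixing, C₀ = (0.894·200 + 20.2·3.58) / 21.09 = 11.9 mg/L.
Travel time t = 6090 m / 1.0 m/s = 6090 s = 0.07049 d.
C = 11.9·exp(−0.84·0.07049) = 11.9·0.9425 = 11.22 mg/L.

11.2 mg/L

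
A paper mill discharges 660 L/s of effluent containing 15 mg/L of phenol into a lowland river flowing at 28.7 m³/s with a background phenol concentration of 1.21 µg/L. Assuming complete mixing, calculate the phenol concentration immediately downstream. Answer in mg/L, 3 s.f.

660 L/s = 0.66 m³/s.
1.21 µg/L = 0.00121 mg/L.
By mass balance at complete mixing, C = (0.66·15 + 28.7·0.00121) / (0.66 + 28.7) = 9.935/29.36 = 0.3384 mg/L.

0.338 mg/L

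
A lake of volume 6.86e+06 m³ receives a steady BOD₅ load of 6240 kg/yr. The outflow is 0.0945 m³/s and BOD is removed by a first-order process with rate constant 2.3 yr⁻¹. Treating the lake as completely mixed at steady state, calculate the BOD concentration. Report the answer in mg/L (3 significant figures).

0.333 mg/L

Outflow Q = 0.0945 m³/s × 3.156e+07 s/yr = 2.982e+06 m³/yr.
Steady-state CSTR mass balance: W = Q·C + k·V·C, so C = W/(Q + kV).
Q + kV = 2.982e+06 + 2.3·6.86e+06 = 1.876e+07 m³/yr.
C = 6240/1.876e+07 = 0.0003326 kg/m³ = 0.3326 mg/L.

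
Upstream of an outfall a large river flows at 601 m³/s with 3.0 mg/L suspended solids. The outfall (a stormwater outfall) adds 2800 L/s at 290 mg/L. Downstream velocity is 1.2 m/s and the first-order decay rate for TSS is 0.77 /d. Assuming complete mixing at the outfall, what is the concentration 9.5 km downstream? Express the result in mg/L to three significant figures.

2800 L/s = 2.8 m³/s.
After complete mixing, C₀ = (2.8·290 + 601·3) / 603.8 = 4.331 mg/L.
Travel time t = 9500 m / 1.2 m/s = 7917 s = 0.09163 d.
C = 4.331·exp(−0.77·0.09163) = 4.331·0.9319 = 4.036 mg/L.

4.04 mg/L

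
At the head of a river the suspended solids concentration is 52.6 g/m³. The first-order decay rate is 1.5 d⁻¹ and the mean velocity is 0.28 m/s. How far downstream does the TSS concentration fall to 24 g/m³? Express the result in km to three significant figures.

12.7 km

From C = C₀·e^(−kt), t = ln(C₀/C)/k = ln(52.6/24)/1.5 = 0.7847/1.5 = 0.5231 d.
Distance = v·t = 0.28 m/s × 4.52e+04 s = 1.266e+04 m = 12.66 km.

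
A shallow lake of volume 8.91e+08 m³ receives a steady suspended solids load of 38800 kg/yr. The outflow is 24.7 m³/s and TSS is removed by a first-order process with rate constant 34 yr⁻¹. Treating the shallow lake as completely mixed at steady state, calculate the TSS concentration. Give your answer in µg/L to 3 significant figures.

1.25 µg/L

Outflow Q = 24.7 m³/s × 3.156e+07 s/yr = 7.795e+08 m³/yr.
Steady-state CSTR mass balance: W = Q·C + k·V·C, so C = W/(Q + kV).
Q + kV = 7.795e+08 + 34·8.91e+08 = 3.107e+10 m³/yr.
C = 38800/3.107e+10 = 1.249e-06 kg/m³ = 0.001249 mg/L = 1.249 µg/L.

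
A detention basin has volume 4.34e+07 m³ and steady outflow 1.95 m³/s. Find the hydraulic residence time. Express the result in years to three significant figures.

0.705 yr

Q = 1.95 m³/s × 3.156e+07 s/yr = 6.154e+07 m³/yr.
Hydraulic residence time τ = V/Q = 4.34e+07/6.154e+07 = 0.7053 yr.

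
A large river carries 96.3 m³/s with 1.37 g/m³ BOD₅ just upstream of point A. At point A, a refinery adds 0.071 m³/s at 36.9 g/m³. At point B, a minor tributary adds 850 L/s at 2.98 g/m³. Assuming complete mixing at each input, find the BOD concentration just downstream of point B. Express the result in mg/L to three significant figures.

After input A: C = (96.3·1.37 + 0.071·36.9) / 96.37 = 1.396 mg/L.
850 L/s = 0.85 m³/s.
After input B: C = (96.37·1.396 + 0.85·2.98) / 97.22 = 1.41 mg/L.

1.41 mg/L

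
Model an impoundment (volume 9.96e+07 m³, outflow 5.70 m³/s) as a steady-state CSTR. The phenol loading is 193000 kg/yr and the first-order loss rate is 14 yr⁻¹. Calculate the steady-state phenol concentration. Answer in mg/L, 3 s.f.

Outflow Q = 5.70 m³/s × 3.156e+07 s/yr = 1.799e+08 m³/yr.
Steady-state CSTR mass balance: W = Q·C + k·V·C, so C = W/(Q + kV).
Q + kV = 1.799e+08 + 14·9.96e+07 = 1.574e+09 m³/yr.
C = 193000/1.574e+09 = 0.0001226 kg/m³ = 0.1226 mg/L.

0.123 mg/L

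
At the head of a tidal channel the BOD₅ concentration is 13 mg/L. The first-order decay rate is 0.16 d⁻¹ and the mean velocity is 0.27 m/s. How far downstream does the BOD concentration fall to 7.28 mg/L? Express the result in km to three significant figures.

84.5 km

From C = C₀·e^(−kt), t = ln(C₀/C)/k = ln(13/7.28)/0.16 = 0.5798/0.16 = 3.624 d.
Distance = v·t = 0.27 m/s × 3.131e+05 s = 8.454e+04 m = 84.54 km.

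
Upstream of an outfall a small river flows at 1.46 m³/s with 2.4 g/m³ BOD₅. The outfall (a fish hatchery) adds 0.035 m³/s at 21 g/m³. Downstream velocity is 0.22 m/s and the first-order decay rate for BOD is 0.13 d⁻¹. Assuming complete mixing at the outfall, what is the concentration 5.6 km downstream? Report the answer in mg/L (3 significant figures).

2.73 mg/L

After complete mixing, C₀ = (0.035·21 + 1.46·2.4) / 1.495 = 2.835 mg/L.
Travel time t = 5600 m / 0.22 m/s = 2.545e+04 s = 0.2946 d.
C = 2.835·exp(−0.13·0.2946) = 2.835·0.9624 = 2.729 mg/L.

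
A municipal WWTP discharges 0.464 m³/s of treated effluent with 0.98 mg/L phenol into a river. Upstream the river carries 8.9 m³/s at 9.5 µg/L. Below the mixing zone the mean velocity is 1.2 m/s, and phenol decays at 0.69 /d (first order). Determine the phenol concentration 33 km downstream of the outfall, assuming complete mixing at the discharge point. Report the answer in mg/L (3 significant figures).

9.5 µg/L = 0.0095 mg/L.
After complete mixing, C₀ = (0.464·0.98 + 8.9·0.0095) / 9.364 = 0.05759 mg/L.
Travel time t = 3.3e+04 m / 1.2 m/s = 2.75e+04 s = 0.3183 d.
C = 0.05759·exp(−0.69·0.3183) = 0.05759·0.8028 = 0.04623 mg/L.

0.0462 mg/L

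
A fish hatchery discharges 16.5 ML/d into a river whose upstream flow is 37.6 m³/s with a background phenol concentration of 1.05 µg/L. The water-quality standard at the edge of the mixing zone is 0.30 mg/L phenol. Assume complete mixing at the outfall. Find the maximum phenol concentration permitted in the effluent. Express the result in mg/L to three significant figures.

59.2 mg/L

16.5 ML/d = 0.191 m³/s.
1.05 µg/L = 0.00105 mg/L.
Mass balance: 0.3·37.79 = 0.191·Cₑ + 37.6·0.00105.
Cₑ = (11.34 − 0.03948) / 0.191 = 59.16 mg/L.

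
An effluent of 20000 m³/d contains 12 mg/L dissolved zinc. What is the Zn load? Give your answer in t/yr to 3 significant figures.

87.7 t/yr

20000 m³/d = 0.2315 m³/s.
Mass flux = Q·C = 0.2315 m³/s × 12 g/m³ = 2.778 g/s.
= 2.778 g/s × 31.56 = 87.66 t/yr.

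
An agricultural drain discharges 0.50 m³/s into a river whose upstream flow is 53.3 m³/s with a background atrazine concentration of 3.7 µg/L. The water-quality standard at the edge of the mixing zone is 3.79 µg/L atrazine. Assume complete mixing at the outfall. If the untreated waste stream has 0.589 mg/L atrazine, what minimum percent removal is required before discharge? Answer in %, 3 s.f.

3.7 µg/L = 0.0037 mg/L.
3.79 µg/L = 0.00379 mg/L.
Mass balance: 0.00379·53.8 = 0.5·Cₑ + 53.3·0.0037.
Cₑ = (0.2039 − 0.1972) / 0.5 = 0.01338 mg/L.
Required removal = 1 − 0.01338/0.589 = 97.73 %.

97.7 %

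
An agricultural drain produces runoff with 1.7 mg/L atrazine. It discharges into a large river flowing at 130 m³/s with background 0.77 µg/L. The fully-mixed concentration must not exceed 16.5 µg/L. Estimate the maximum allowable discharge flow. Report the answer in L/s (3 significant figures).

0.77 µg/L = 0.00077 mg/L.
16.5 µg/L = 0.0165 mg/L.
Mass balance at complete mixing: C_std·(Q_w + Q_r) = Q_w·C_e + Q_r·C_b.
Rearranging, Q_w = Q_r·(C_std − C_b)/(C_e − C_std) = 130·(0.0165 − 0.00077) / (1.7 − 0.0165) = 1.215 m³/s.
= 1215 L/s.

1210 L/s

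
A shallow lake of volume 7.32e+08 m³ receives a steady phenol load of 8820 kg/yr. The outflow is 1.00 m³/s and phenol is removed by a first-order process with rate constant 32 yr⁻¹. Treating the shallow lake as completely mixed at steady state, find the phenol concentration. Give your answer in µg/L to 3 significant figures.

Outflow Q = 1.00 m³/s × 3.156e+07 s/yr = 3.156e+07 m³/yr.
Steady-state CSTR mass balance: W = Q·C + k·V·C, so C = W/(Q + kV).
Q + kV = 3.156e+07 + 32·7.32e+08 = 2.346e+10 m³/yr.
C = 8820/2.346e+10 = 3.76e-07 kg/m³ = 0.000376 mg/L = 0.376 µg/L.

0.376 µg/L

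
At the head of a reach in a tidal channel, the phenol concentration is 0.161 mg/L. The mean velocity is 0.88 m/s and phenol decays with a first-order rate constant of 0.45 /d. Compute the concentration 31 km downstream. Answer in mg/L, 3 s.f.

Travel time t = 31 km / 0.88 m/s = 3.1e+04/0.88 = 3.523e+04 s = 0.4077 d.
First-order decay: C = 0.161·exp(−0.45·0.4077) = 0.161·0.8324 = 0.134 mg/L.

0.134 mg/L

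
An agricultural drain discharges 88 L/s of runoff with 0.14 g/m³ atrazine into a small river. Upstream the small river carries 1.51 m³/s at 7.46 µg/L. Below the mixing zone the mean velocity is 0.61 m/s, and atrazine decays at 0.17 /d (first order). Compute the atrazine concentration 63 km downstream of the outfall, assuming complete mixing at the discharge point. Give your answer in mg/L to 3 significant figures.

88 L/s = 0.088 m³/s.
7.46 µg/L = 0.00746 mg/L.
After complete mixing, C₀ = (0.088·0.14 + 1.51·0.00746) / 1.598 = 0.01476 mg/L.
Travel time t = 6.3e+04 m / 0.61 m/s = 1.033e+05 s = 1.195 d.
C = 0.01476·exp(−0.17·1.195) = 0.01476·0.8161 = 0.01204 mg/L.

0.0120 mg/L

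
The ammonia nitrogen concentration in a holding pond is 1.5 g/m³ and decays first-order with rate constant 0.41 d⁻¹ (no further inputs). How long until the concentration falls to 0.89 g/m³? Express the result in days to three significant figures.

t = ln(C₀/C)/k = ln(1.5/0.89)/0.41 = 0.522/0.41 = 1.273 d.

1.27 d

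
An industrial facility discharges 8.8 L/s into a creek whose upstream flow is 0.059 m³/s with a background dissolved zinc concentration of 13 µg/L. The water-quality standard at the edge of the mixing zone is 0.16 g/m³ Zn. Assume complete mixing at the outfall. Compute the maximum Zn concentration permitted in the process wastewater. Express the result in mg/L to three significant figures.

1.15 mg/L

8.8 L/s = 0.0088 m³/s.
13 µg/L = 0.013 mg/L.
Mass balance: 0.16·0.0678 = 0.0088·Cₑ + 0.059·0.013.
Cₑ = (0.01085 − 0.000767) / 0.0088 = 1.146 mg/L.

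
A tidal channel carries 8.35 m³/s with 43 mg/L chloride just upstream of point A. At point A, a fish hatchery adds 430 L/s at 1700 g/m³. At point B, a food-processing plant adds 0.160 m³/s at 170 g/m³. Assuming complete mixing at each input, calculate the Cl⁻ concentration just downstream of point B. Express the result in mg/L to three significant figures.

430 L/s = 0.43 m³/s.
After input A: C = (8.35·43 + 0.43·1700) / 8.78 = 124.2 mg/L.
After input B: C = (8.78·124.2 + 0.16·170) / 8.94 = 125 mg/L.

125 mg/L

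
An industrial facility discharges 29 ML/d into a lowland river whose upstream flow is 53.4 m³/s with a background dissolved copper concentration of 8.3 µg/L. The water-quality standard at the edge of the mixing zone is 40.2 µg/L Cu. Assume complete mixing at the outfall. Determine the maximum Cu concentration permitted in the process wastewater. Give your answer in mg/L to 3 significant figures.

29 ML/d = 0.3356 m³/s.
8.3 µg/L = 0.0083 mg/L.
40.2 µg/L = 0.0402 mg/L.
Mass balance: 0.0402·53.74 = 0.3356·Cₑ + 53.4·0.0083.
Cₑ = (2.16 − 0.4432) / 0.3356 = 5.115 mg/L.

5.12 mg/L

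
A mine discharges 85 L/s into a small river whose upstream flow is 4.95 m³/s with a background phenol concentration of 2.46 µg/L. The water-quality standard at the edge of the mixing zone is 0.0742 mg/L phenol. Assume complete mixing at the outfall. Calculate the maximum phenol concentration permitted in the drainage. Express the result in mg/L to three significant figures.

4.25 mg/L

85 L/s = 0.085 m³/s.
2.46 µg/L = 0.00246 mg/L.
Mass balance: 0.0742·5.035 = 0.085·Cₑ + 4.95·0.00246.
Cₑ = (0.3736 − 0.01218) / 0.085 = 4.252 mg/L.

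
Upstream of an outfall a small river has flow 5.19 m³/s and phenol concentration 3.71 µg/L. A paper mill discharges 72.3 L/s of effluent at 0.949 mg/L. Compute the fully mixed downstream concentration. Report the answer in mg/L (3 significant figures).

72.3 L/s = 0.0723 m³/s.
3.71 µg/L = 0.00371 mg/L.
Conservation of mass across the mixing zone: C = (0.0723·0.949 + 5.19·0.00371) / (0.0723 + 5.19) = 0.08787/5.262 = 0.0167 mg/L.

0.0167 mg/L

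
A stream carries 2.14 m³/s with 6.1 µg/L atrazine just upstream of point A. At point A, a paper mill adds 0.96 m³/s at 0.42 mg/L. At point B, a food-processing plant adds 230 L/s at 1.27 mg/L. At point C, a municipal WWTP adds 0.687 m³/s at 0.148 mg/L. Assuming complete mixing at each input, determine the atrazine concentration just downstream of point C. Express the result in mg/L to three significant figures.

0.202 mg/L

6.1 µg/L = 0.0061 mg/L.
After input A: C = (2.14·0.0061 + 0.96·0.42) / 3.1 = 0.1343 mg/L.
230 L/s = 0.23 m³/s.
After input B: C = (3.1·0.1343 + 0.23·1.27) / 3.33 = 0.2127 mg/L.
After input C: C = (3.33·0.2127 + 0.687·0.148) / 4.017 = 0.2017 mg/L.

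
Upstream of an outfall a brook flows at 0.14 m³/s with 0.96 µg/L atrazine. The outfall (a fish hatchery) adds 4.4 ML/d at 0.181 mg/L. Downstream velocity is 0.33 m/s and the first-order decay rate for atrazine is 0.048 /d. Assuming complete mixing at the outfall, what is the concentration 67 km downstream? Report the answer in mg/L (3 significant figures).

4.4 ML/d = 0.05093 m³/s.
0.96 µg/L = 0.00096 mg/L.
After complete mixing, C₀ = (0.05093·0.181 + 0.14·0.00096) / 0.1909 = 0.04898 mg/L.
Travel time t = 6.7e+04 m / 0.33 m/s = 2.03e+05 s = 2.35 d.
C = 0.04898·exp(−0.048·2.35) = 0.04898·0.8933 = 0.04376 mg/L.

0.0438 mg/L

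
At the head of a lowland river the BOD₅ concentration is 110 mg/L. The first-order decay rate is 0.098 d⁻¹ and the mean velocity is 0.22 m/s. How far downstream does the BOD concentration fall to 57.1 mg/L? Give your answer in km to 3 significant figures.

From C = C₀·e^(−kt), t = ln(C₀/C)/k = ln(110/57.1)/0.098 = 0.6557/0.098 = 6.691 d.
Distance = v·t = 0.22 m/s × 5.781e+05 s = 1.272e+05 m = 127.2 km.

127 km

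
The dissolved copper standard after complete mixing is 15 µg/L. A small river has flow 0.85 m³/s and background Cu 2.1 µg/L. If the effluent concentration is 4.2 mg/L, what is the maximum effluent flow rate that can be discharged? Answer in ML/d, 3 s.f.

2.1 µg/L = 0.0021 mg/L.
15 µg/L = 0.015 mg/L.
Mass balance at complete mixing: C_std·(Q_w + Q_r) = Q_w·C_e + Q_r·C_b.
Rearranging, Q_w = Q_r·(C_std − C_b)/(C_e − C_std) = 0.85·(0.015 − 0.0021) / (4.2 − 0.015) = 0.00262 m³/s.
= 0.2264 ML/d.

0.226 ML/d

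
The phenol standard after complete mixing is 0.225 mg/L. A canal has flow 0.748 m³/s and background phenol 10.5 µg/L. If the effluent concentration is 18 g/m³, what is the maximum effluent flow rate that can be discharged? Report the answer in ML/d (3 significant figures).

10.5 µg/L = 0.0105 mg/L.
Mass balance at complete mixing: C_std·(Q_w + Q_r) = Q_w·C_e + Q_r·C_b.
Rearranging, Q_w = Q_r·(C_std − C_b)/(C_e − C_std) = 0.748·(0.225 − 0.0105) / (18 − 0.225) = 0.009026 m³/s.
= 0.7799 ML/d.

0.780 ML/d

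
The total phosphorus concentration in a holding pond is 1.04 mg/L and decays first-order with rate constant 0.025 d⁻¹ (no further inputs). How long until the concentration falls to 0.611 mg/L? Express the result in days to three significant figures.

t = ln(C₀/C)/k = ln(1.04/0.611)/0.025 = 0.5319/0.025 = 21.28 d.

21.3 d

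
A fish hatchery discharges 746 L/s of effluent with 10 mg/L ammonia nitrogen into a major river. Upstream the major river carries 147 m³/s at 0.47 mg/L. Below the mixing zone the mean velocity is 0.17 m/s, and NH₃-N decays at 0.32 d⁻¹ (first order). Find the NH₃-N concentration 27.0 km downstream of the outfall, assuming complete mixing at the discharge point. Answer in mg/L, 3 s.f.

746 L/s = 0.746 m³/s.
After complete mixing, C₀ = (0.746·10 + 147·0.47) / 147.7 = 0.5181 mg/L.
Travel time t = 2.7e+04 m / 0.17 m/s = 1.588e+05 s = 1.838 d.
C = 0.5181·exp(−0.32·1.838) = 0.5181·0.5553 = 0.2877 mg/L.

0.288 mg/L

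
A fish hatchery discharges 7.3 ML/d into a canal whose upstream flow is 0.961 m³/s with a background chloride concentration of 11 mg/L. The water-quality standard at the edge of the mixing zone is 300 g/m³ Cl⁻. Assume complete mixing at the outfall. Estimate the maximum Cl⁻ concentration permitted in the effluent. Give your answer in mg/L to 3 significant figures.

3590 mg/L

7.3 ML/d = 0.08449 m³/s.
Mass balance: 300·1.045 = 0.08449·Cₑ + 0.961·11.
Cₑ = (313.6 − 10.57) / 0.08449 = 3587 mg/L.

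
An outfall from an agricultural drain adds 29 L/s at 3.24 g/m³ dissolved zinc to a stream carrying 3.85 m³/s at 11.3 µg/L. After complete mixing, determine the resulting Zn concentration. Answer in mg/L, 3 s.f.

0.0354 mg/L

29 L/s = 0.029 m³/s.
11.3 µg/L = 0.0113 mg/L.
Conservation of mass across the mixing zone: C = (0.029·3.24 + 3.85·0.0113) / (0.029 + 3.85) = 0.1375/3.879 = 0.03544 mg/L.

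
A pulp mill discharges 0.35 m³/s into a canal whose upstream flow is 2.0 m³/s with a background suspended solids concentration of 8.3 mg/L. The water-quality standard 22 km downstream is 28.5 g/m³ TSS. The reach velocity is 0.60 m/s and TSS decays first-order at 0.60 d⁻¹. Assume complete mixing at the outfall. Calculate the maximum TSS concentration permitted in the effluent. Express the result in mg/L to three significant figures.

199 mg/L

Travel time to the compliance point: t = 2.2e+04/0.60 = 3.667e+04 s = 0.4244 d; decay factor exp(−0.60·0.4244) = 0.7752.
So the concentration just after mixing may be at most 28.5/0.7752 = 36.76 mg/L.
Mass balance: 36.76·2.35 = 0.35·Cₑ + 2·8.3.
Cₑ = (86.4 − 16.6) / 0.35 = 199.4 mg/L.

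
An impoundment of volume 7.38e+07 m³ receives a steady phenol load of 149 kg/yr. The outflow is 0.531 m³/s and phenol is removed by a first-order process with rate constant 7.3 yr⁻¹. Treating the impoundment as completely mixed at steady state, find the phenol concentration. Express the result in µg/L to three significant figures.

0.268 µg/L

Outflow Q = 0.531 m³/s × 3.156e+07 s/yr = 1.676e+07 m³/yr.
Steady-state CSTR mass balance: W = Q·C + k·V·C, so C = W/(Q + kV).
Q + kV = 1.676e+07 + 7.3·7.38e+07 = 5.555e+08 m³/yr.
C = 149/5.555e+08 = 2.682e-07 kg/m³ = 0.0002682 mg/L = 0.2682 µg/L.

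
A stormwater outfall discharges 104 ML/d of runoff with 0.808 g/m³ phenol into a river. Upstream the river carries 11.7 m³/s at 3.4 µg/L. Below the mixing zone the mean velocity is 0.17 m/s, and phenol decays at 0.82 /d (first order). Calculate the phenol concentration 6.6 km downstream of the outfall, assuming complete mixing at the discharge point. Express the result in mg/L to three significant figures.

0.0543 mg/L

104 ML/d = 1.204 m³/s.
3.4 µg/L = 0.0034 mg/L.
After complete mixing, C₀ = (1.204·0.808 + 11.7·0.0034) / 12.9 = 0.07846 mg/L.
Travel time t = 6600 m / 0.17 m/s = 3.882e+04 s = 0.4493 d.
C = 0.07846·exp(−0.82·0.4493) = 0.07846·0.6918 = 0.05428 mg/L.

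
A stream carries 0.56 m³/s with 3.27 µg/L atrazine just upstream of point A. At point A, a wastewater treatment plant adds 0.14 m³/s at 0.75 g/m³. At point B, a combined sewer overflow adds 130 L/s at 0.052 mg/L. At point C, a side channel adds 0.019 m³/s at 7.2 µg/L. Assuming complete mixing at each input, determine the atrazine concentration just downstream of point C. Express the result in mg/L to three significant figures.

3.27 µg/L = 0.00327 mg/L.
After input A: C = (0.56·0.00327 + 0.14·0.75) / 0.7 = 0.1526 mg/L.
130 L/s = 0.13 m³/s.
After input B: C = (0.7·0.1526 + 0.13·0.052) / 0.83 = 0.1369 mg/L.
7.2 µg/L = 0.0072 mg/L.
After input C: C = (0.83·0.1369 + 0.019·0.0072) / 0.849 = 0.134 mg/L.

0.134 mg/L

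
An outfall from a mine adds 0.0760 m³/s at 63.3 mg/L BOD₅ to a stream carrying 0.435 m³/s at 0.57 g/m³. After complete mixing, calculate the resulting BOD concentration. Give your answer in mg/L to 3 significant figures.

By mass balance at complete mixing, C = (0.076·63.3 + 0.435·0.57) / (0.076 + 0.435) = 5.059/0.511 = 9.9 mg/L.

9.90 mg/L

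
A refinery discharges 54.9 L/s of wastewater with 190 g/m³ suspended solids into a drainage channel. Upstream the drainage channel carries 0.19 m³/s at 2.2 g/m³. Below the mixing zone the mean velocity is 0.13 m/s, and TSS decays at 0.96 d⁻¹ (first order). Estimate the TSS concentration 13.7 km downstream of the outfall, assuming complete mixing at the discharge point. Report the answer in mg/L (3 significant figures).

13.7 mg/L

54.9 L/s = 0.0549 m³/s.
After complete mixing, C₀ = (0.0549·190 + 0.19·2.2) / 0.2449 = 44.3 mg/L.
Travel time t = 1.37e+04 m / 0.13 m/s = 1.054e+05 s = 1.22 d.
C = 44.3·exp(−0.96·1.22) = 44.3·0.3101 = 13.74 mg/L.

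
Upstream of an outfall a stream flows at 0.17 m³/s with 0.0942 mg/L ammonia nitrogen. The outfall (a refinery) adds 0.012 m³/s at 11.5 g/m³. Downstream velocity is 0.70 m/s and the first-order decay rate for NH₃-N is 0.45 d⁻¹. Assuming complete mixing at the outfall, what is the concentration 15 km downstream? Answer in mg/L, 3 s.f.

After complete mixing, C₀ = (0.012·11.5 + 0.17·0.0942) / 0.182 = 0.8462 mg/L.
Travel time t = 1.5e+04 m / 0.70 m/s = 2.143e+04 s = 0.248 d.
C = 0.8462·exp(−0.45·0.248) = 0.8462·0.8944 = 0.7569 mg/L.

0.757 mg/L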